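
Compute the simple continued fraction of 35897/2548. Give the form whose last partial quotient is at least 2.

[14; 11, 3, 12, 6]

35897 = 14*2548 + 225
2548 = 11*225 + 73
225 = 3*73 + 6
73 = 12*6 + 1
6 = 6*1 + 0  (stop)
So 35897/2548 = [14; 11, 3, 12, 6].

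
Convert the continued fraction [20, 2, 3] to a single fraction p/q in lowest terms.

143/7

Using pₖ = aₖpₖ₋₁ + pₖ₋₂ and qₖ = aₖqₖ₋₁ + qₖ₋₂:
  k=0: a=20, p=20, q=1
  k=1: a=2, p=41, q=2
  k=2: a=3, p=143, q=7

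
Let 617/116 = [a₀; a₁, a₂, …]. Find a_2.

7

617 = 5·116 + 37   →  a_0 = 5
116 = 3·37 + 5   →  a_1 = 3
37 = 7·5 + 2   →  a_2 = 7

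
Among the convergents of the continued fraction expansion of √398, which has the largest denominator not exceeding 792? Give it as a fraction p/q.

15541/779

√398 = [19; 1, 18, 1, 38, …] (period length 4).
Convergents:
  p_0/q_0 = 19/1
  p_1/q_1 = 20/1
  p_2/q_2 = 379/19
  p_3/q_3 = 399/20
  p_4/q_4 = 15541/779
  p_5/q_5 = 15940/799
q_4 = 779 ≤ 792 < 799 = q_5, so the answer is 15541/779.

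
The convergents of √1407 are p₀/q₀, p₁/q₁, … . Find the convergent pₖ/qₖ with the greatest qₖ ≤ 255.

3751/100

√1407 = [37; 1, 1, 24, 1, 1, 74, …] (period length 6).
Convergents:
  p_0/q_0 = 37/1
  p_1/q_1 = 38/1
  p_2/q_2 = 75/2
  p_3/q_3 = 1838/49
  p_4/q_4 = 1913/51
  p_5/q_5 = 3751/100
  p_6/q_6 = 279487/7451
q_5 = 100 ≤ 255 < 7451 = q_6, so the answer is 3751/100.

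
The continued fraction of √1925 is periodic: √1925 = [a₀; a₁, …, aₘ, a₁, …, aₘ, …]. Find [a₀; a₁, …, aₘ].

[43; 1, 6, 1, 86]

a₀ = ⌊√1925⌋ = 43.
With m₀=0, d₀=1 and mₖ₊₁ = dₖaₖ − mₖ, dₖ₊₁ = (n − mₖ₊₁²)/dₖ, aₖ₊₁ = ⌊(a₀+mₖ₊₁)/dₖ₊₁⌋:
  k=1: m=43, d=76, a=1
  k=2: m=33, d=11, a=6
  k=3: m=33, d=76, a=1
  k=4: m=43, d=1, a=86
d=1 and a=2a₀=86 at k=4, so the next step gives (m, d) = (43, 76) again — its k=1 value — and the period has length 4.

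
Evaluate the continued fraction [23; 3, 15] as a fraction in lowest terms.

Using pₖ = aₖpₖ₋₁ + pₖ₋₂ and qₖ = aₖqₖ₋₁ + qₖ₋₂:
  k=0: a=23, p=23, q=1
  k=1: a=3, p=70, q=3
  k=2: a=15, p=1073, q=46

1073/46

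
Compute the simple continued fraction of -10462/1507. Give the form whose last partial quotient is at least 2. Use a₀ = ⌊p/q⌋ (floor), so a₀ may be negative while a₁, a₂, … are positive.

[-7; 17, 3, 9, 3]

-10462 = -7*1507 + 87
1507 = 17*87 + 28
87 = 3*28 + 3
28 = 9*3 + 1
3 = 3*1 + 0  (stop)
So -10462/1507 = [-7; 17, 3, 9, 3].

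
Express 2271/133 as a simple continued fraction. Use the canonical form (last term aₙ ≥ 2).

[17; 13, 3, 3]

2271 = 17×133 + 10
133 = 13×10 + 3
10 = 3×3 + 1
3 = 3×1 + 0  (stop)
So 2271/133 = [17; 13, 3, 3].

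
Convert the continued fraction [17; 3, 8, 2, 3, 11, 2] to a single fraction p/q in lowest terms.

75137/4338

Fold from the inside: start with 2/1.
  11 + 1/2 = 23/2
  3 + 2/23 = 71/23
  2 + 23/71 = 165/71
  8 + 71/165 = 1391/165
  3 + 165/1391 = 4338/1391
  17 + 1391/4338 = 75137/4338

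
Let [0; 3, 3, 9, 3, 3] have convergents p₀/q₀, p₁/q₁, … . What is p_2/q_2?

Using pₖ = aₖpₖ₋₁ + pₖ₋₂, qₖ = aₖqₖ₋₁ + qₖ₋₂ (with p₋₁=1, p₋₂=0, q₋₁=0, q₋₂=1):
  k=0: a=0, p=0, q=1
  k=1: a=3, p=1, q=3
  k=2: a=3, p=3, q=10

3/10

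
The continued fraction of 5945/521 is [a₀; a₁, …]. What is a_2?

2

5945 = 11·521 + 214   →  a_0 = 11
521 = 2·214 + 93   →  a_1 = 2
214 = 2·93 + 28   →  a_2 = 2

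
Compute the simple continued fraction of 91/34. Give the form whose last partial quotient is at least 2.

[2; 1, 2, 11]

91 = 2*34 + 23
34 = 1*23 + 11
23 = 2*11 + 1
11 = 11*1 + 0  (stop)
So 91/34 = [2; 1, 2, 11].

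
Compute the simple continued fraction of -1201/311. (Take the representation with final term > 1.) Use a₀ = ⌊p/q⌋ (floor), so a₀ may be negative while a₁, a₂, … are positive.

-1201 = -4×311 + 43
311 = 7×43 + 10
43 = 4×10 + 3
10 = 3×3 + 1
3 = 3×1 + 0  (stop)
So -1201/311 = [-4; 7, 4, 3, 3].

[-4; 7, 4, 3, 3]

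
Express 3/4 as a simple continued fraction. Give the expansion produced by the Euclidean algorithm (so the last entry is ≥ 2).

[0; 1, 3]

3 = 0×4 + 3
4 = 1×3 + 1
3 = 3×1 + 0  (stop)
So 3/4 = [0; 1, 3].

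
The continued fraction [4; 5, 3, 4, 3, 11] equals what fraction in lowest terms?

Using pₖ = aₖpₖ₋₁ + pₖ₋₂ and qₖ = aₖqₖ₋₁ + qₖ₋₂:
  k=0: a=4, p=4, q=1
  k=1: a=5, p=21, q=5
  k=2: a=3, p=67, q=16
  k=3: a=4, p=289, q=69
  k=4: a=3, p=934, q=223
  k=5: a=11, p=10563, q=2522

10563/2522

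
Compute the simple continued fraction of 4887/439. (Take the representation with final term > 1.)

4887 = 11·439 + 58
439 = 7·58 + 33
58 = 1·33 + 25
33 = 1·25 + 8
25 = 3·8 + 1
8 = 8·1 + 0  (stop)
So 4887/439 = [11; 7, 1, 1, 3, 8].

[11; 7, 1, 1, 3, 8]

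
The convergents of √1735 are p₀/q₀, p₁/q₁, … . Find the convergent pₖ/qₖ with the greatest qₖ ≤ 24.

√1735 = [41; 1, 1, 1, 7, 1, 1, 1, 82, …] (period length 8).
Convergents:
  p_0/q_0 = 41/1
  p_1/q_1 = 42/1
  p_2/q_2 = 83/2
  p_3/q_3 = 125/3
  p_4/q_4 = 958/23
  p_5/q_5 = 1083/26
q_4 = 23 ≤ 24 < 26 = q_5, so the answer is 958/23.

958/23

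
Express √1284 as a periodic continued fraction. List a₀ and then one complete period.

a₀ = ⌊√1284⌋ = 35.
With m₀=0, d₀=1 and mₖ₊₁ = dₖaₖ − mₖ, dₖ₊₁ = (n − mₖ₊₁²)/dₖ, aₖ₊₁ = ⌊(a₀+mₖ₊₁)/dₖ₊₁⌋:
  k=1: m=35, d=59, a=1
  k=2: m=24, d=12, a=4
  k=3: m=24, d=59, a=1
  k=4: m=35, d=1, a=70
d=1 and a=2a₀=70 at k=4, so the next step gives (m, d) = (35, 59) again — its k=1 value — and the period has length 4.

[35; 1, 4, 1, 70]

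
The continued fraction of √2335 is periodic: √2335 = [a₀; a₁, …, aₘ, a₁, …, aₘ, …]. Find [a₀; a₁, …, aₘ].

[48; 3, 9, 3, 96]

a₀ = ⌊√2335⌋ = 48.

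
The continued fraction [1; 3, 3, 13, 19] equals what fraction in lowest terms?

Using pₖ = aₖpₖ₋₁ + pₖ₋₂ and qₖ = aₖqₖ₋₁ + qₖ₋₂:
  k=0: a=1, p=1, q=1
  k=1: a=3, p=4, q=3
  k=2: a=3, p=13, q=10
  k=3: a=13, p=173, q=133
  k=4: a=19, p=3300, q=2537

3300/2537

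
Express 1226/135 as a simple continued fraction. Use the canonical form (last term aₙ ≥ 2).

[9; 12, 3, 1, 2]

1226 = 9*135 + 11
135 = 12*11 + 3
11 = 3*3 + 2
3 = 1*2 + 1
2 = 2*1 + 0  (stop)
So 1226/135 = [9; 12, 3, 1, 2].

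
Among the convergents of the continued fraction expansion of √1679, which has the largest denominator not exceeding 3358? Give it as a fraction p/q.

√1679 = [40; 1, 39, 1, 80, …] (period length 4).
Convergents:
  p_0/q_0 = 40/1
  p_1/q_1 = 41/1
  p_2/q_2 = 1639/40
  p_3/q_3 = 1680/41
  p_4/q_4 = 136039/3320
  p_5/q_5 = 137719/3361
q_4 = 3320 ≤ 3358 < 3361 = q_5, so the answer is 136039/3320.

136039/3320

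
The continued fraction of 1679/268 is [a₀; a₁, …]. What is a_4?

2

1679 = 6·268 + 71   →  a_0 = 6
268 = 3·71 + 55   →  a_1 = 3
71 = 1·55 + 16   →  a_2 = 1
55 = 3·16 + 7   →  a_3 = 3
16 = 2·7 + 2   →  a_4 = 2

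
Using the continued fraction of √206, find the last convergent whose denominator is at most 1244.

17539/1222

√206 = [14; 2, 1, 5, 14, 5, 1, 2, 28, …] (period length 8).
Convergents:
  p_0/q_0 = 14/1
  p_1/q_1 = 29/2
  p_2/q_2 = 43/3
  p_3/q_3 = 244/17
  p_4/q_4 = 3459/241
  p_5/q_5 = 17539/1222
  p_6/q_6 = 20998/1463
q_5 = 1222 ≤ 1244 < 1463 = q_6, so the answer is 17539/1222.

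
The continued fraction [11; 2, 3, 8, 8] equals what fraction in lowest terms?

Using pₖ = aₖpₖ₋₁ + pₖ₋₂ and qₖ = aₖqₖ₋₁ + qₖ₋₂:
  k=0: a=11, p=11, q=1
  k=1: a=2, p=23, q=2
  k=2: a=3, p=80, q=7
  k=3: a=8, p=663, q=58
  k=4: a=8, p=5384, q=471

5384/471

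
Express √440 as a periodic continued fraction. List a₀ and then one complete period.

a₀ = ⌊√440⌋ = 20.
With m₀=0, d₀=1 and mₖ₊₁ = dₖaₖ − mₖ, dₖ₊₁ = (n − mₖ₊₁²)/dₖ, aₖ₊₁ = ⌊(a₀+mₖ₊₁)/dₖ₊₁⌋:
  k=1: m=20, d=40, a=1
  k=2: m=20, d=1, a=40
d=1 and a=2a₀=40 at k=2, so the next step gives (m, d) = (20, 40) again — its k=1 value — and the period has length 2.

[20; 1, 40]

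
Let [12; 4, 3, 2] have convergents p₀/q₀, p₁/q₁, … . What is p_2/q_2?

159/13

Using pₖ = aₖpₖ₋₁ + pₖ₋₂, qₖ = aₖqₖ₋₁ + qₖ₋₂ (with p₋₁=1, p₋₂=0, q₋₁=0, q₋₂=1):
  k=0: a=12, p=12, q=1
  k=1: a=4, p=49, q=4
  k=2: a=3, p=159, q=13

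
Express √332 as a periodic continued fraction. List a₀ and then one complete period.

[18; 4, 1, 1, 8, 1, 1, 4, 36]

a₀ = ⌊√332⌋ = 18.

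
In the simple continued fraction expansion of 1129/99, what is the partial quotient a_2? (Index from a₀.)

1129 = 11·99 + 40   →  a_0 = 11
99 = 2·40 + 19   →  a_1 = 2
40 = 2·19 + 2   →  a_2 = 2

2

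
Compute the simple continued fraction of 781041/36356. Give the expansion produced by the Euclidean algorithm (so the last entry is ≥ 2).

[21; 2, 14, 3, 17, 2, 3, 3]

781041 = 21·36356 + 17565
36356 = 2·17565 + 1226
17565 = 14·1226 + 401
1226 = 3·401 + 23
401 = 17·23 + 10
23 = 2·10 + 3
10 = 3·3 + 1
3 = 3·1 + 0  (stop)
So 781041/36356 = [21; 2, 14, 3, 17, 2, 3, 3].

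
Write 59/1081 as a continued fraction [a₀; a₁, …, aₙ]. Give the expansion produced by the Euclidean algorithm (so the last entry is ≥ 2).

59 = 0×1081 + 59
1081 = 18×59 + 19
59 = 3×19 + 2
19 = 9×2 + 1
2 = 2×1 + 0  (stop)
So 59/1081 = [0; 18, 3, 9, 2].

[0; 18, 3, 9, 2]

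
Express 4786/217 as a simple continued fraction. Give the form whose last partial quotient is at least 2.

4786 = 22·217 + 12
217 = 18·12 + 1
12 = 12·1 + 0  (stop)
So 4786/217 = [22; 18, 12].

[22; 18, 12]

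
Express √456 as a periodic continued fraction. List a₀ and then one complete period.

[21; 2, 1, 4, 1, 2, 42]

a₀ = ⌊√456⌋ = 21.
With m₀=0, d₀=1 and mₖ₊₁ = dₖaₖ − mₖ, dₖ₊₁ = (n − mₖ₊₁²)/dₖ, aₖ₊₁ = ⌊(a₀+mₖ₊₁)/dₖ₊₁⌋:
  k=1: m=21, d=15, a=2
  k=2: m=9, d=25, a=1
  k=3: m=16, d=8, a=4
  k=4: m=16, d=25, a=1
  k=5: m=9, d=15, a=2
  k=6: m=21, d=1, a=42
d=1 and a=2a₀=42 at k=6, so the next step gives (m, d) = (21, 15) again — its k=1 value — and the period has length 6.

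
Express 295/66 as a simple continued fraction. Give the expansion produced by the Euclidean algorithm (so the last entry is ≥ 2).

[4; 2, 7, 1, 3]

295 = 4×66 + 31
66 = 2×31 + 4
31 = 7×4 + 3
4 = 1×3 + 1
3 = 3×1 + 0  (stop)
So 295/66 = [4; 2, 7, 1, 3].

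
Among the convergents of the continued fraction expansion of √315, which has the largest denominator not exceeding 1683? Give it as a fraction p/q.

√315 = [17; 1, 2, 1, 34, …] (period length 4).
Convergents:
  p_0/q_0 = 17/1
  p_1/q_1 = 18/1
  p_2/q_2 = 53/3
  p_3/q_3 = 71/4
  p_4/q_4 = 2467/139
  p_5/q_5 = 2538/143
  p_6/q_6 = 7543/425
  p_7/q_7 = 10081/568
  p_8/q_8 = 350297/19737
q_7 = 568 ≤ 1683 < 19737 = q_8, so the answer is 10081/568.

10081/568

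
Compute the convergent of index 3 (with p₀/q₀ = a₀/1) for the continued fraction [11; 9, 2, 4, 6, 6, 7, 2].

944/85

Using pₖ = aₖpₖ₋₁ + pₖ₋₂, qₖ = aₖqₖ₋₁ + qₖ₋₂ (with p₋₁=1, p₋₂=0, q₋₁=0, q₋₂=1):
  k=0: a=11, p=11, q=1
  k=1: a=9, p=100, q=9
  k=2: a=2, p=211, q=19
  k=3: a=4, p=944, q=85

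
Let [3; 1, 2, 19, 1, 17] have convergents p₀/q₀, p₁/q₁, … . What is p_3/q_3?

Using pₖ = aₖpₖ₋₁ + pₖ₋₂, qₖ = aₖqₖ₋₁ + qₖ₋₂ (with p₋₁=1, p₋₂=0, q₋₁=0, q₋₂=1):
  k=0: a=3, p=3, q=1
  k=1: a=1, p=4, q=1
  k=2: a=2, p=11, q=3
  k=3: a=19, p=213, q=58

213/58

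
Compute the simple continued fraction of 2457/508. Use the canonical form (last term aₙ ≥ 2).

2457 = 4×508 + 425
508 = 1×425 + 83
425 = 5×83 + 10
83 = 8×10 + 3
10 = 3×3 + 1
3 = 3×1 + 0  (stop)
So 2457/508 = [4; 1, 5, 8, 3, 3].

[4; 1, 5, 8, 3, 3]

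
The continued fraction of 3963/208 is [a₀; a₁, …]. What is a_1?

3963 = 19·208 + 11   →  a_0 = 19
208 = 18·11 + 10   →  a_1 = 18

18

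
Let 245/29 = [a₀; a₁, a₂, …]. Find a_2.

4

245 = 8·29 + 13   →  a_0 = 8
29 = 2·13 + 3   →  a_1 = 2
13 = 4·3 + 1   →  a_2 = 4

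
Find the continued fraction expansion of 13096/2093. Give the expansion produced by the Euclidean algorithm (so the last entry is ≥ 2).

[6; 3, 1, 8, 8, 2, 3]

13096 = 6×2093 + 538
2093 = 3×538 + 479
538 = 1×479 + 59
479 = 8×59 + 7
59 = 8×7 + 3
7 = 2×3 + 1
3 = 3×1 + 0  (stop)
So 13096/2093 = [6; 3, 1, 8, 8, 2, 3].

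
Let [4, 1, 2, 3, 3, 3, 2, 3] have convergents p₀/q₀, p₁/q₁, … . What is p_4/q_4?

Using pₖ = aₖpₖ₋₁ + pₖ₋₂, qₖ = aₖqₖ₋₁ + qₖ₋₂ (with p₋₁=1, p₋₂=0, q₋₁=0, q₋₂=1):
  k=0: a=4, p=4, q=1
  k=1: a=1, p=5, q=1
  k=2: a=2, p=14, q=3
  k=3: a=3, p=47, q=10
  k=4: a=3, p=155, q=33

155/33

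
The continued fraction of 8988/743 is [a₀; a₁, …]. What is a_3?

7

8988 = 12·743 + 72   →  a_0 = 12
743 = 10·72 + 23   →  a_1 = 10
72 = 3·23 + 3   →  a_2 = 3
23 = 7·3 + 2   →  a_3 = 7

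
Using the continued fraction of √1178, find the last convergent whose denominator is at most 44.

961/28

√1178 = [34; 3, 9, 2, 9, 3, 68, …] (period length 6).
Convergents:
  p_0/q_0 = 34/1
  p_1/q_1 = 103/3
  p_2/q_2 = 961/28
  p_3/q_3 = 2025/59
q_2 = 28 ≤ 44 < 59 = q_3, so the answer is 961/28.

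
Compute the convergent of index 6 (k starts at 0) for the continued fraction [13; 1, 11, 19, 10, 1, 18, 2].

Using pₖ = aₖpₖ₋₁ + pₖ₋₂, qₖ = aₖqₖ₋₁ + qₖ₋₂ (with p₋₁=1, p₋₂=0, q₋₁=0, q₋₂=1):
  k=0: a=13, p=13, q=1
  k=1: a=1, p=14, q=1
  k=2: a=11, p=167, q=12
  k=3: a=19, p=3187, q=229
  k=4: a=10, p=32037, q=2302
  k=5: a=1, p=35224, q=2531
  k=6: a=18, p=666069, q=47860

666069/47860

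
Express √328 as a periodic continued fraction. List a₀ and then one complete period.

[18; 9, 36]

a₀ = ⌊√328⌋ = 18.
With m₀=0, d₀=1 and mₖ₊₁ = dₖaₖ − mₖ, dₖ₊₁ = (n − mₖ₊₁²)/dₖ, aₖ₊₁ = ⌊(a₀+mₖ₊₁)/dₖ₊₁⌋:
  k=1: m=18, d=4, a=9
  k=2: m=18, d=1, a=36
d=1 and a=2a₀=36 at k=2, so the next step gives (m, d) = (18, 4) again — its k=1 value — and the period has length 2.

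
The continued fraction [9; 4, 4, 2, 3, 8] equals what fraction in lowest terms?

10031/1086

Fold from the inside: start with 8/1.
  3 + 1/8 = 25/8
  2 + 8/25 = 58/25
  4 + 25/58 = 257/58
  4 + 58/257 = 1086/257
  9 + 257/1086 = 10031/1086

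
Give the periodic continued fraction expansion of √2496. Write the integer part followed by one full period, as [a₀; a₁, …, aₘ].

[49; 1, 23, 1, 98]

a₀ = ⌊√2496⌋ = 49.
With m₀=0, d₀=1 and mₖ₊₁ = dₖaₖ − mₖ, dₖ₊₁ = (n − mₖ₊₁²)/dₖ, aₖ₊₁ = ⌊(a₀+mₖ₊₁)/dₖ₊₁⌋:
  k=1: m=49, d=95, a=1
  k=2: m=46, d=4, a=23
  k=3: m=46, d=95, a=1
  k=4: m=49, d=1, a=98
d=1 and a=2a₀=98 at k=4, so the next step gives (m, d) = (49, 95) again — its k=1 value — and the period has length 4.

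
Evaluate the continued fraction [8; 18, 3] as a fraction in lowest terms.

Fold from the inside: start with 3/1.
  18 + 1/3 = 55/3
  8 + 3/55 = 443/55

443/55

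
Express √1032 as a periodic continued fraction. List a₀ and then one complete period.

a₀ = ⌊√1032⌋ = 32.

[32; 8, 64]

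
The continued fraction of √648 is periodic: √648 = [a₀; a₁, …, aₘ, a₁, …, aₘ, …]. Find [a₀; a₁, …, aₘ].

[25; 2, 5, 6, 5, 2, 50]

a₀ = ⌊√648⌋ = 25.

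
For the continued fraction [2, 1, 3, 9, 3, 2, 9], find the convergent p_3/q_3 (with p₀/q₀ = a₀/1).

Using pₖ = aₖpₖ₋₁ + pₖ₋₂, qₖ = aₖqₖ₋₁ + qₖ₋₂ (with p₋₁=1, p₋₂=0, q₋₁=0, q₋₂=1):
  k=0: a=2, p=2, q=1
  k=1: a=1, p=3, q=1
  k=2: a=3, p=11, q=4
  k=3: a=9, p=102, q=37

102/37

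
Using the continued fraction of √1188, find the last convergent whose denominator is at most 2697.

48599/1410

√1188 = [34; 2, 7, 6, 7, 2, 68, …] (period length 6).
Convergents:
  p_0/q_0 = 34/1
  p_1/q_1 = 69/2
  p_2/q_2 = 517/15
  p_3/q_3 = 3171/92
  p_4/q_4 = 22714/659
  p_5/q_5 = 48599/1410
  p_6/q_6 = 3327446/96539
q_5 = 1410 ≤ 2697 < 96539 = q_6, so the answer is 48599/1410.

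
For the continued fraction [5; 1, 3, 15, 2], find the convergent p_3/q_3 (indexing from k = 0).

351/61

Using pₖ = aₖpₖ₋₁ + pₖ₋₂, qₖ = aₖqₖ₋₁ + qₖ₋₂ (with p₋₁=1, p₋₂=0, q₋₁=0, q₋₂=1):
  k=0: a=5, p=5, q=1
  k=1: a=1, p=6, q=1
  k=2: a=3, p=23, q=4
  k=3: a=15, p=351, q=61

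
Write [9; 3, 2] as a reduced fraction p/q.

Fold from the inside: start with 2/1.
  3 + 1/2 = 7/2
  9 + 2/7 = 65/7

65/7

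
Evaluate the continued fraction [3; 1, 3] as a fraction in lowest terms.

15/4

Using pₖ = aₖpₖ₋₁ + pₖ₋₂ and qₖ = aₖqₖ₋₁ + qₖ₋₂:
  k=0: a=3, p=3, q=1
  k=1: a=1, p=4, q=1
  k=2: a=3, p=15, q=4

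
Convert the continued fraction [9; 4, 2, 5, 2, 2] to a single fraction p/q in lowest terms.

2426/263

Using pₖ = aₖpₖ₋₁ + pₖ₋₂ and qₖ = aₖqₖ₋₁ + qₖ₋₂:
  k=0: a=9, p=9, q=1
  k=1: a=4, p=37, q=4
  k=2: a=2, p=83, q=9
  k=3: a=5, p=452, q=49
  k=4: a=2, p=987, q=107
  k=5: a=2, p=2426, q=263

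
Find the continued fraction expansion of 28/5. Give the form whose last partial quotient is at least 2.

28 = 5*5 + 3
5 = 1*3 + 2
3 = 1*2 + 1
2 = 2*1 + 0  (stop)
So 28/5 = [5; 1, 1, 2].

[5; 1, 1, 2]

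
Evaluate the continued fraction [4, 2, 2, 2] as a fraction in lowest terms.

Fold from the inside: start with 2/1.
  2 + 1/2 = 5/2
  2 + 2/5 = 12/5
  4 + 5/12 = 53/12

53/12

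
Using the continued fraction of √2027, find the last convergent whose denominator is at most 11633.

182385/4051

√2027 = [45; 45, 90, …] (period length 2).
Convergents:
  p_0/q_0 = 45/1
  p_1/q_1 = 2026/45
  p_2/q_2 = 182385/4051
  p_3/q_3 = 8209351/182340
q_2 = 4051 ≤ 11633 < 182340 = q_3, so the answer is 182385/4051.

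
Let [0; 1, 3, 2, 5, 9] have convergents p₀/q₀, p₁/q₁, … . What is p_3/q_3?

7/9

Using pₖ = aₖpₖ₋₁ + pₖ₋₂, qₖ = aₖqₖ₋₁ + qₖ₋₂ (with p₋₁=1, p₋₂=0, q₋₁=0, q₋₂=1):
  k=0: a=0, p=0, q=1
  k=1: a=1, p=1, q=1
  k=2: a=3, p=3, q=4
  k=3: a=2, p=7, q=9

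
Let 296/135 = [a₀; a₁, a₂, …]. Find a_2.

296 = 2·135 + 26   →  a_0 = 2
135 = 5·26 + 5   →  a_1 = 5
26 = 5·5 + 1   →  a_2 = 5

5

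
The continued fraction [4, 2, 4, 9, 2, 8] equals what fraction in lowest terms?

Fold from the inside: start with 8/1.
  2 + 1/8 = 17/8
  9 + 8/17 = 161/17
  4 + 17/161 = 661/161
  2 + 161/661 = 1483/661
  4 + 661/1483 = 6593/1483

6593/1483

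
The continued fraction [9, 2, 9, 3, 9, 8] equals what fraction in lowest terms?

42247/4459

Fold from the inside: start with 8/1.
  9 + 1/8 = 73/8
  3 + 8/73 = 227/73
  9 + 73/227 = 2116/227
  2 + 227/2116 = 4459/2116
  9 + 2116/4459 = 42247/4459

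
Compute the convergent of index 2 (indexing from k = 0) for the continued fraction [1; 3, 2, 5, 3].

Using pₖ = aₖpₖ₋₁ + pₖ₋₂, qₖ = aₖqₖ₋₁ + qₖ₋₂ (with p₋₁=1, p₋₂=0, q₋₁=0, q₋₂=1):
  k=0: a=1, p=1, q=1
  k=1: a=3, p=4, q=3
  k=2: a=2, p=9, q=7

9/7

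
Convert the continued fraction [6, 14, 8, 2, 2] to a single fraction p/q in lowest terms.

3600/593

Using pₖ = aₖpₖ₋₁ + pₖ₋₂ and qₖ = aₖqₖ₋₁ + qₖ₋₂:
  k=0: a=6, p=6, q=1
  k=1: a=14, p=85, q=14
  k=2: a=8, p=686, q=113
  k=3: a=2, p=1457, q=240
  k=4: a=2, p=3600, q=593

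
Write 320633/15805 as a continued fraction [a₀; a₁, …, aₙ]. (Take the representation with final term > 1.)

320633 = 20×15805 + 4533
15805 = 3×4533 + 2206
4533 = 2×2206 + 121
2206 = 18×121 + 28
121 = 4×28 + 9
28 = 3×9 + 1
9 = 9×1 + 0  (stop)
So 320633/15805 = [20; 3, 2, 18, 4, 3, 9].

[20; 3, 2, 18, 4, 3, 9]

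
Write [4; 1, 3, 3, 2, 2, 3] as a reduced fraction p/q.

1187/249

Fold from the inside: start with 3/1.
  2 + 1/3 = 7/3
  2 + 3/7 = 17/7
  3 + 7/17 = 58/17
  3 + 17/58 = 191/58
  1 + 58/191 = 249/191
  4 + 191/249 = 1187/249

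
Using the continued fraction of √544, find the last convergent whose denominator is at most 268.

√544 = [23; 3, 11, 3, 46, …] (period length 4).
Convergents:
  p_0/q_0 = 23/1
  p_1/q_1 = 70/3
  p_2/q_2 = 793/34
  p_3/q_3 = 2449/105
  p_4/q_4 = 113447/4864
q_3 = 105 ≤ 268 < 4864 = q_4, so the answer is 2449/105.

2449/105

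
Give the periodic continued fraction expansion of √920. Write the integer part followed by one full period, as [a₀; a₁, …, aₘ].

[30; 3, 60]

a₀ = ⌊√920⌋ = 30.
With m₀=0, d₀=1 and mₖ₊₁ = dₖaₖ − mₖ, dₖ₊₁ = (n − mₖ₊₁²)/dₖ, aₖ₊₁ = ⌊(a₀+mₖ₊₁)/dₖ₊₁⌋:
  k=1: m=30, d=20, a=3
  k=2: m=30, d=1, a=60
d=1 and a=2a₀=60 at k=2, so the next step gives (m, d) = (30, 20) again — its k=1 value — and the period has length 2.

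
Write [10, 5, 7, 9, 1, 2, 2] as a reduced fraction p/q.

Using pₖ = aₖpₖ₋₁ + pₖ₋₂ and qₖ = aₖqₖ₋₁ + qₖ₋₂:
  k=0: a=10, p=10, q=1
  k=1: a=5, p=51, q=5
  k=2: a=7, p=367, q=36
  k=3: a=9, p=3354, q=329
  k=4: a=1, p=3721, q=365
  k=5: a=2, p=10796, q=1059
  k=6: a=2, p=25313, q=2483

25313/2483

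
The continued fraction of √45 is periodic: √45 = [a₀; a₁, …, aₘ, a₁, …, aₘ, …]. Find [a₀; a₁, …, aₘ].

[6; 1, 2, 2, 2, 1, 12]

a₀ = ⌊√45⌋ = 6.
With m₀=0, d₀=1 and mₖ₊₁ = dₖaₖ − mₖ, dₖ₊₁ = (n − mₖ₊₁²)/dₖ, aₖ₊₁ = ⌊(a₀+mₖ₊₁)/dₖ₊₁⌋:
  k=1: m=6, d=9, a=1
  k=2: m=3, d=4, a=2
  k=3: m=5, d=5, a=2
  k=4: m=5, d=4, a=2
  k=5: m=3, d=9, a=1
  k=6: m=6, d=1, a=12
d=1 and a=2a₀=12 at k=6, so the next step gives (m, d) = (6, 9) again — its k=1 value — and the period has length 6.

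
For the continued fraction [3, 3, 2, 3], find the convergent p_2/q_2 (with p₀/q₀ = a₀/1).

23/7

Using pₖ = aₖpₖ₋₁ + pₖ₋₂, qₖ = aₖqₖ₋₁ + qₖ₋₂ (with p₋₁=1, p₋₂=0, q₋₁=0, q₋₂=1):
  k=0: a=3, p=3, q=1
  k=1: a=3, p=10, q=3
  k=2: a=2, p=23, q=7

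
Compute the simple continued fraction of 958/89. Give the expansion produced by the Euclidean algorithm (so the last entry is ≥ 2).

[10; 1, 3, 4, 5]

958 = 10*89 + 68
89 = 1*68 + 21
68 = 3*21 + 5
21 = 4*5 + 1
5 = 5*1 + 0  (stop)
So 958/89 = [10; 1, 3, 4, 5].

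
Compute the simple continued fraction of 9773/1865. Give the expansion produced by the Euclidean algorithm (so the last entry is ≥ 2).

[5; 4, 6, 7, 3, 3]

9773 = 5*1865 + 448
1865 = 4*448 + 73
448 = 6*73 + 10
73 = 7*10 + 3
10 = 3*3 + 1
3 = 3*1 + 0  (stop)
So 9773/1865 = [5; 4, 6, 7, 3, 3].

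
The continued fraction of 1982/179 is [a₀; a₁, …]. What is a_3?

1982 = 11·179 + 13   →  a_0 = 11
179 = 13·13 + 10   →  a_1 = 13
13 = 1·10 + 3   →  a_2 = 1
10 = 3·3 + 1   →  a_3 = 3

3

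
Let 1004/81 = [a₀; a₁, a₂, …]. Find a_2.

1004 = 12·81 + 32   →  a_0 = 12
81 = 2·32 + 17   →  a_1 = 2
32 = 1·17 + 15   →  a_2 = 1

1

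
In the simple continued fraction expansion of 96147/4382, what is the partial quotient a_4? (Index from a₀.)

96147 = 21·4382 + 4125   →  a_0 = 21
4382 = 1·4125 + 257   →  a_1 = 1
4125 = 16·257 + 13   →  a_2 = 16
257 = 19·13 + 10   →  a_3 = 19
13 = 1·10 + 3   →  a_4 = 1

1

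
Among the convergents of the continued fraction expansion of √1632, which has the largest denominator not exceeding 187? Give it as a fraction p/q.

√1632 = [40; 2, 1, 1, 19, 1, 1, 2, 80, …] (period length 8).
Convergents:
  p_0/q_0 = 40/1
  p_1/q_1 = 81/2
  p_2/q_2 = 121/3
  p_3/q_3 = 202/5
  p_4/q_4 = 3959/98
  p_5/q_5 = 4161/103
  p_6/q_6 = 8120/201
q_5 = 103 ≤ 187 < 201 = q_6, so the answer is 4161/103.

4161/103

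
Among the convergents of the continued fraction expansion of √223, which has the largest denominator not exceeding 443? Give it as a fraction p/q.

6481/434

√223 = [14; 1, 13, 1, 28, …] (period length 4).
Convergents:
  p_0/q_0 = 14/1
  p_1/q_1 = 15/1
  p_2/q_2 = 209/14
  p_3/q_3 = 224/15
  p_4/q_4 = 6481/434
  p_5/q_5 = 6705/449
q_4 = 434 ≤ 443 < 449 = q_5, so the answer is 6481/434.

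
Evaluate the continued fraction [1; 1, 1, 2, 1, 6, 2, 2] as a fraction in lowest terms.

392/249

Using pₖ = aₖpₖ₋₁ + pₖ₋₂ and qₖ = aₖqₖ₋₁ + qₖ₋₂:
  k=0: a=1, p=1, q=1
  k=1: a=1, p=2, q=1
  k=2: a=1, p=3, q=2
  k=3: a=2, p=8, q=5
  k=4: a=1, p=11, q=7
  k=5: a=6, p=74, q=47
  k=6: a=2, p=159, q=101
  k=7: a=2, p=392, q=249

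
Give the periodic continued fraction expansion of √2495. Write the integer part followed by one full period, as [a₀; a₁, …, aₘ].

[49; 1, 18, 1, 98]

a₀ = ⌊√2495⌋ = 49.
With m₀=0, d₀=1 and mₖ₊₁ = dₖaₖ − mₖ, dₖ₊₁ = (n − mₖ₊₁²)/dₖ, aₖ₊₁ = ⌊(a₀+mₖ₊₁)/dₖ₊₁⌋:
  k=1: m=49, d=94, a=1
  k=2: m=45, d=5, a=18
  k=3: m=45, d=94, a=1
  k=4: m=49, d=1, a=98
d=1 and a=2a₀=98 at k=4, so the next step gives (m, d) = (49, 94) again — its k=1 value — and the period has length 4.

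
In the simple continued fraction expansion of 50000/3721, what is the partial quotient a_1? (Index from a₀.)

2

50000 = 13·3721 + 1627   →  a_0 = 13
3721 = 2·1627 + 467   →  a_1 = 2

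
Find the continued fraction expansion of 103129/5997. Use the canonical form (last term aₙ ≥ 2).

103129 = 17·5997 + 1180
5997 = 5·1180 + 97
1180 = 12·97 + 16
97 = 6·16 + 1
16 = 16·1 + 0  (stop)
So 103129/5997 = [17; 5, 12, 6, 16].

[17; 5, 12, 6, 16]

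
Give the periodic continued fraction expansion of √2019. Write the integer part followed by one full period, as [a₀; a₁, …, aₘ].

[44; 1, 13, 1, 88]

a₀ = ⌊√2019⌋ = 44.
With m₀=0, d₀=1 and mₖ₊₁ = dₖaₖ − mₖ, dₖ₊₁ = (n − mₖ₊₁²)/dₖ, aₖ₊₁ = ⌊(a₀+mₖ₊₁)/dₖ₊₁⌋:
  k=1: m=44, d=83, a=1
  k=2: m=39, d=6, a=13
  k=3: m=39, d=83, a=1
  k=4: m=44, d=1, a=88
d=1 and a=2a₀=88 at k=4, so the next step gives (m, d) = (44, 83) again — its k=1 value — and the period has length 4.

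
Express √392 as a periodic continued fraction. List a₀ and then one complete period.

a₀ = ⌊√392⌋ = 19.
With m₀=0, d₀=1 and mₖ₊₁ = dₖaₖ − mₖ, dₖ₊₁ = (n − mₖ₊₁²)/dₖ, aₖ₊₁ = ⌊(a₀+mₖ₊₁)/dₖ₊₁⌋:
  k=1: m=19, d=31, a=1
  k=2: m=12, d=8, a=3
  k=3: m=12, d=31, a=1
  k=4: m=19, d=1, a=38
d=1 and a=2a₀=38 at k=4, so the next step gives (m, d) = (19, 31) again — its k=1 value — and the period has length 4.

[19; 1, 3, 1, 38]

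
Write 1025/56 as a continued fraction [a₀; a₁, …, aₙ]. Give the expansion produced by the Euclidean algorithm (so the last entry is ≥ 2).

[18; 3, 3, 2, 2]

1025 = 18·56 + 17
56 = 3·17 + 5
17 = 3·5 + 2
5 = 2·2 + 1
2 = 2·1 + 0  (stop)
So 1025/56 = [18; 3, 3, 2, 2].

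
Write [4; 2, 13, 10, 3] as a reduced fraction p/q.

3778/843

Fold from the inside: start with 3/1.
  10 + 1/3 = 31/3
  13 + 3/31 = 406/31
  2 + 31/406 = 843/406
  4 + 406/843 = 3778/843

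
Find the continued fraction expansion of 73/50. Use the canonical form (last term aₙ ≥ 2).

73 = 1×50 + 23
50 = 2×23 + 4
23 = 5×4 + 3
4 = 1×3 + 1
3 = 3×1 + 0  (stop)
So 73/50 = [1; 2, 5, 1, 3].

[1; 2, 5, 1, 3]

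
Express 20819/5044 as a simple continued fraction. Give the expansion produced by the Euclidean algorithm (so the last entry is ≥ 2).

[4; 7, 1, 5, 2, 3, 14]

20819 = 4×5044 + 643
5044 = 7×643 + 543
643 = 1×543 + 100
543 = 5×100 + 43
100 = 2×43 + 14
43 = 3×14 + 1
14 = 14×1 + 0  (stop)
So 20819/5044 = [4; 7, 1, 5, 2, 3, 14].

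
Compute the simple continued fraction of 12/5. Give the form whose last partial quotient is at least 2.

12 = 2·5 + 2
5 = 2·2 + 1
2 = 2·1 + 0  (stop)
So 12/5 = [2; 2, 2].

[2; 2, 2]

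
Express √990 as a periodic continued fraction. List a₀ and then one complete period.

[31; 2, 6, 2, 62]

a₀ = ⌊√990⌋ = 31.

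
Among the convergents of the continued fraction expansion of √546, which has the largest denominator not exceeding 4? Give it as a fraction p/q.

70/3

√546 = [23; 2, 1, 2, 1, 2, 46, …] (period length 6).
Convergents:
  p_0/q_0 = 23/1
  p_1/q_1 = 47/2
  p_2/q_2 = 70/3
  p_3/q_3 = 187/8
q_2 = 3 ≤ 4 < 8 = q_3, so the answer is 70/3.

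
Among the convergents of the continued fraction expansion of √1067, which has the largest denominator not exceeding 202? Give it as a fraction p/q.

6435/197

√1067 = [32; 1, 1, 1, 64, …] (period length 4).
Convergents:
  p_0/q_0 = 32/1
  p_1/q_1 = 33/1
  p_2/q_2 = 65/2
  p_3/q_3 = 98/3
  p_4/q_4 = 6337/194
  p_5/q_5 = 6435/197
  p_6/q_6 = 12772/391
q_5 = 197 ≤ 202 < 391 = q_6, so the answer is 6435/197.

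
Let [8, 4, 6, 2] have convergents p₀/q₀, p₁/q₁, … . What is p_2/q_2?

206/25

Using pₖ = aₖpₖ₋₁ + pₖ₋₂, qₖ = aₖqₖ₋₁ + qₖ₋₂ (with p₋₁=1, p₋₂=0, q₋₁=0, q₋₂=1):
  k=0: a=8, p=8, q=1
  k=1: a=4, p=33, q=4
  k=2: a=6, p=206, q=25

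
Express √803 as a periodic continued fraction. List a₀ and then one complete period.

[28; 2, 1, 27, 1, 2, 56]

a₀ = ⌊√803⌋ = 28.
With m₀=0, d₀=1 and mₖ₊₁ = dₖaₖ − mₖ, dₖ₊₁ = (n − mₖ₊₁²)/dₖ, aₖ₊₁ = ⌊(a₀+mₖ₊₁)/dₖ₊₁⌋:
  k=1: m=28, d=19, a=2
  k=2: m=10, d=37, a=1
  k=3: m=27, d=2, a=27
  k=4: m=27, d=37, a=1
  k=5: m=10, d=19, a=2
  k=6: m=28, d=1, a=56
d=1 and a=2a₀=56 at k=6, so the next step gives (m, d) = (28, 19) again — its k=1 value — and the period has length 6.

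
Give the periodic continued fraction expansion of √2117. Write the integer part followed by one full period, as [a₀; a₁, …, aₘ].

a₀ = ⌊√2117⌋ = 46.
With m₀=0, d₀=1 and mₖ₊₁ = dₖaₖ − mₖ, dₖ₊₁ = (n − mₖ₊₁²)/dₖ, aₖ₊₁ = ⌊(a₀+mₖ₊₁)/dₖ₊₁⌋:
  k=1: m=46, d=1, a=92
d=1 and a=2a₀=92 at k=1, so the next step gives (m, d) = (46, 1) again — its k=1 value — and the period has length 1.

[46; 92]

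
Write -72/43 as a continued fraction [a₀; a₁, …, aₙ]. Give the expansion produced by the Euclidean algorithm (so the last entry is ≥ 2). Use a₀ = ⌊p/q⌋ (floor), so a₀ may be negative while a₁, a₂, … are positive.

[-2; 3, 14]

-72 = -2*43 + 14
43 = 3*14 + 1
14 = 14*1 + 0  (stop)
So -72/43 = [-2; 3, 14].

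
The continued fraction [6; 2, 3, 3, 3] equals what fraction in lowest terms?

489/76

Fold from the inside: start with 3/1.
  3 + 1/3 = 10/3
  3 + 3/10 = 33/10
  2 + 10/33 = 76/33
  6 + 33/76 = 489/76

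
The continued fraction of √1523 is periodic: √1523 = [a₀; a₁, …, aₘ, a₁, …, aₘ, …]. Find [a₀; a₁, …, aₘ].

a₀ = ⌊√1523⌋ = 39.
With m₀=0, d₀=1 and mₖ₊₁ = dₖaₖ − mₖ, dₖ₊₁ = (n − mₖ₊₁²)/dₖ, aₖ₊₁ = ⌊(a₀+mₖ₊₁)/dₖ₊₁⌋:
  k=1: m=39, d=2, a=39
  k=2: m=39, d=1, a=78
d=1 and a=2a₀=78 at k=2, so the next step gives (m, d) = (39, 2) again — its k=1 value — and the period has length 2.

[39; 39, 78]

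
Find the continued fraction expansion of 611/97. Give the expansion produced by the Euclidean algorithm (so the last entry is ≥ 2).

[6; 3, 2, 1, 9]

611 = 6·97 + 29
97 = 3·29 + 10
29 = 2·10 + 9
10 = 1·9 + 1
9 = 9·1 + 0  (stop)
So 611/97 = [6; 3, 2, 1, 9].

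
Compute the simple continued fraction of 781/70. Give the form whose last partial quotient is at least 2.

[11; 6, 2, 1, 3]

781 = 11*70 + 11
70 = 6*11 + 4
11 = 2*4 + 3
4 = 1*3 + 1
3 = 3*1 + 0  (stop)
So 781/70 = [11; 6, 2, 1, 3].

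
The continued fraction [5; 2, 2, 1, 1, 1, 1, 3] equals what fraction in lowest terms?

Fold from the inside: start with 3/1.
  1 + 1/3 = 4/3
  1 + 3/4 = 7/4
  1 + 4/7 = 11/7
  1 + 7/11 = 18/11
  2 + 11/18 = 47/18
  2 + 18/47 = 112/47
  5 + 47/112 = 607/112

607/112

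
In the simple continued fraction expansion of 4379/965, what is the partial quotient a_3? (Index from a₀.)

4379 = 4·965 + 519   →  a_0 = 4
965 = 1·519 + 446   →  a_1 = 1
519 = 1·446 + 73   →  a_2 = 1
446 = 6·73 + 8   →  a_3 = 6

6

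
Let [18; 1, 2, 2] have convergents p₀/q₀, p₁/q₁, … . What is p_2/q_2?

Using pₖ = aₖpₖ₋₁ + pₖ₋₂, qₖ = aₖqₖ₋₁ + qₖ₋₂ (with p₋₁=1, p₋₂=0, q₋₁=0, q₋₂=1):
  k=0: a=18, p=18, q=1
  k=1: a=1, p=19, q=1
  k=2: a=2, p=56, q=3

56/3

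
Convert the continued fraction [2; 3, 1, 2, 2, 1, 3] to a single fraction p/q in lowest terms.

311/137

Using pₖ = aₖpₖ₋₁ + pₖ₋₂ and qₖ = aₖqₖ₋₁ + qₖ₋₂:
  k=0: a=2, p=2, q=1
  k=1: a=3, p=7, q=3
  k=2: a=1, p=9, q=4
  k=3: a=2, p=25, q=11
  k=4: a=2, p=59, q=26
  k=5: a=1, p=84, q=37
  k=6: a=3, p=311, q=137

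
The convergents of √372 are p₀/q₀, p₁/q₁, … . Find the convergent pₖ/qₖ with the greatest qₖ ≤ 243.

3491/181

√372 = [19; 3, 2, 12, 2, 3, 38, …] (period length 6).
Convergents:
  p_0/q_0 = 19/1
  p_1/q_1 = 58/3
  p_2/q_2 = 135/7
  p_3/q_3 = 1678/87
  p_4/q_4 = 3491/181
  p_5/q_5 = 12151/630
q_4 = 181 ≤ 243 < 630 = q_5, so the answer is 3491/181.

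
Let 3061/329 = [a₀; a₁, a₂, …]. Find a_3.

2

3061 = 9·329 + 100   →  a_0 = 9
329 = 3·100 + 29   →  a_1 = 3
100 = 3·29 + 13   →  a_2 = 3
29 = 2·13 + 3   →  a_3 = 2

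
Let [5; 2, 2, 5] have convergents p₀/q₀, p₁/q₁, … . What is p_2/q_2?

Using pₖ = aₖpₖ₋₁ + pₖ₋₂, qₖ = aₖqₖ₋₁ + qₖ₋₂ (with p₋₁=1, p₋₂=0, q₋₁=0, q₋₂=1):
  k=0: a=5, p=5, q=1
  k=1: a=2, p=11, q=2
  k=2: a=2, p=27, q=5

27/5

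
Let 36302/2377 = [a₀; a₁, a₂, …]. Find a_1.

3

36302 = 15·2377 + 647   →  a_0 = 15
2377 = 3·647 + 436   →  a_1 = 3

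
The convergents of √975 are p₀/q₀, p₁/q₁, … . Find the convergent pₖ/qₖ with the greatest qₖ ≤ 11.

281/9

√975 = [31; 4, 2, 4, 62, …] (period length 4).
Convergents:
  p_0/q_0 = 31/1
  p_1/q_1 = 125/4
  p_2/q_2 = 281/9
  p_3/q_3 = 1249/40
q_2 = 9 ≤ 11 < 40 = q_3, so the answer is 281/9.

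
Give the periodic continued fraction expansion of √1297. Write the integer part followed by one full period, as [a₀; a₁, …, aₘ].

a₀ = ⌊√1297⌋ = 36.
With m₀=0, d₀=1 and mₖ₊₁ = dₖaₖ − mₖ, dₖ₊₁ = (n − mₖ₊₁²)/dₖ, aₖ₊₁ = ⌊(a₀+mₖ₊₁)/dₖ₊₁⌋:
  k=1: m=36, d=1, a=72
d=1 and a=2a₀=72 at k=1, so the next step gives (m, d) = (36, 1) again — its k=1 value — and the period has length 1.

[36; 72]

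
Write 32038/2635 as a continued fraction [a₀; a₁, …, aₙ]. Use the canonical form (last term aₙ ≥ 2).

[12; 6, 3, 3, 2, 3, 5]

32038 = 12·2635 + 418
2635 = 6·418 + 127
418 = 3·127 + 37
127 = 3·37 + 16
37 = 2·16 + 5
16 = 3·5 + 1
5 = 5·1 + 0  (stop)
So 32038/2635 = [12; 6, 3, 3, 2, 3, 5].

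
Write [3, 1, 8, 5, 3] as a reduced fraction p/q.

572/147

Using pₖ = aₖpₖ₋₁ + pₖ₋₂ and qₖ = aₖqₖ₋₁ + qₖ₋₂:
  k=0: a=3, p=3, q=1
  k=1: a=1, p=4, q=1
  k=2: a=8, p=35, q=9
  k=3: a=5, p=179, q=46
  k=4: a=3, p=572, q=147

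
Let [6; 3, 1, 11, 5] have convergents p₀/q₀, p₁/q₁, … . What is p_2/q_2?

25/4

Using pₖ = aₖpₖ₋₁ + pₖ₋₂, qₖ = aₖqₖ₋₁ + qₖ₋₂ (with p₋₁=1, p₋₂=0, q₋₁=0, q₋₂=1):
  k=0: a=6, p=6, q=1
  k=1: a=3, p=19, q=3
  k=2: a=1, p=25, q=4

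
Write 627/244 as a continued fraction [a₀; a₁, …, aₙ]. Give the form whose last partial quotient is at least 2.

627 = 2×244 + 139
244 = 1×139 + 105
139 = 1×105 + 34
105 = 3×34 + 3
34 = 11×3 + 1
3 = 3×1 + 0  (stop)
So 627/244 = [2; 1, 1, 3, 11, 3].

[2; 1, 1, 3, 11, 3]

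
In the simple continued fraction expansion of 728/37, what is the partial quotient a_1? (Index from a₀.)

728 = 19·37 + 25   →  a_0 = 19
37 = 1·25 + 12   →  a_1 = 1

1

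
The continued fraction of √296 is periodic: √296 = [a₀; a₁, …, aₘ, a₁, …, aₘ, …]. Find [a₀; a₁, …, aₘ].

[17; 4, 1, 7, 1, 4, 34]

a₀ = ⌊√296⌋ = 17.
With m₀=0, d₀=1 and mₖ₊₁ = dₖaₖ − mₖ, dₖ₊₁ = (n − mₖ₊₁²)/dₖ, aₖ₊₁ = ⌊(a₀+mₖ₊₁)/dₖ₊₁⌋:
  k=1: m=17, d=7, a=4
  k=2: m=11, d=25, a=1
  k=3: m=14, d=4, a=7
  k=4: m=14, d=25, a=1
  k=5: m=11, d=7, a=4
  k=6: m=17, d=1, a=34
d=1 and a=2a₀=34 at k=6, so the next step gives (m, d) = (17, 7) again — its k=1 value — and the period has length 6.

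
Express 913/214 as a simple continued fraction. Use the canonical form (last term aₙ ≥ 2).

[4; 3, 1, 3, 14]

913 = 4*214 + 57
214 = 3*57 + 43
57 = 1*43 + 14
43 = 3*14 + 1
14 = 14*1 + 0  (stop)
So 913/214 = [4; 3, 1, 3, 14].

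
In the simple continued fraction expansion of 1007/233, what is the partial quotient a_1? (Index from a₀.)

1007 = 4·233 + 75   →  a_0 = 4
233 = 3·75 + 8   →  a_1 = 3

3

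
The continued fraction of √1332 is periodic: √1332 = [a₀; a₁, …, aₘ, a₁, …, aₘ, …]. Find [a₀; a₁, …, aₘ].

[36; 2, 72]

a₀ = ⌊√1332⌋ = 36.
With m₀=0, d₀=1 and mₖ₊₁ = dₖaₖ − mₖ, dₖ₊₁ = (n − mₖ₊₁²)/dₖ, aₖ₊₁ = ⌊(a₀+mₖ₊₁)/dₖ₊₁⌋:
  k=1: m=36, d=36, a=2
  k=2: m=36, d=1, a=72
d=1 and a=2a₀=72 at k=2, so the next step gives (m, d) = (36, 36) again — its k=1 value — and the period has length 2.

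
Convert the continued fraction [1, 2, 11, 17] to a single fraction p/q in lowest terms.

Fold from the inside: start with 17/1.
  11 + 1/17 = 188/17
  2 + 17/188 = 393/188
  1 + 188/393 = 581/393

581/393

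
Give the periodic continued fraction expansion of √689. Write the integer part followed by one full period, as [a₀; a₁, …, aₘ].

[26; 4, 52]

a₀ = ⌊√689⌋ = 26.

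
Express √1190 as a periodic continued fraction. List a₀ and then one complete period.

a₀ = ⌊√1190⌋ = 34.

[34; 2, 68]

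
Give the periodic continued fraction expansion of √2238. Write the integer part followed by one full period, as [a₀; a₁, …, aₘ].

[47; 3, 3, 1, 30, 1, 3, 3, 94]

a₀ = ⌊√2238⌋ = 47.
With m₀=0, d₀=1 and mₖ₊₁ = dₖaₖ − mₖ, dₖ₊₁ = (n − mₖ₊₁²)/dₖ, aₖ₊₁ = ⌊(a₀+mₖ₊₁)/dₖ₊₁⌋:
  k=1: m=47, d=29, a=3
  k=2: m=40, d=22, a=3
  k=3: m=26, d=71, a=1
  k=4: m=45, d=3, a=30
  k=5: m=45, d=71, a=1
  k=6: m=26, d=22, a=3
  k=7: m=40, d=29, a=3
  k=8: m=47, d=1, a=94
d=1 and a=2a₀=94 at k=8, so the next step gives (m, d) = (47, 29) again — its k=1 value — and the period has length 8.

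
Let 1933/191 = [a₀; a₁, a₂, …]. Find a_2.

3

1933 = 10·191 + 23   →  a_0 = 10
191 = 8·23 + 7   →  a_1 = 8
23 = 3·7 + 2   →  a_2 = 3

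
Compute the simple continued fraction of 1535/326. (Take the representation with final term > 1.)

[4; 1, 2, 2, 3, 6, 2]

1535 = 4*326 + 231
326 = 1*231 + 95
231 = 2*95 + 41
95 = 2*41 + 13
41 = 3*13 + 2
13 = 6*2 + 1
2 = 2*1 + 0  (stop)
So 1535/326 = [4; 1, 2, 2, 3, 6, 2].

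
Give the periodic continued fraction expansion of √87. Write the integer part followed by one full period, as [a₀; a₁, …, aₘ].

a₀ = ⌊√87⌋ = 9.
With m₀=0, d₀=1 and mₖ₊₁ = dₖaₖ − mₖ, dₖ₊₁ = (n − mₖ₊₁²)/dₖ, aₖ₊₁ = ⌊(a₀+mₖ₊₁)/dₖ₊₁⌋:
  k=1: m=9, d=6, a=3
  k=2: m=9, d=1, a=18
d=1 and a=2a₀=18 at k=2, so the next step gives (m, d) = (9, 6) again — its k=1 value — and the period has length 2.

[9; 3, 18]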